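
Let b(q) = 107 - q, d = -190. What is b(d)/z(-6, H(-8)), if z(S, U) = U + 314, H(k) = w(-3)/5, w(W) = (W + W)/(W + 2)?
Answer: 1485/1576 ≈ 0.94226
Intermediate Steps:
w(W) = 2*W/(2 + W) (w(W) = (2*W)/(2 + W) = 2*W/(2 + W))
H(k) = 6/5 (H(k) = (2*(-3)/(2 - 3))/5 = (2*(-3)/(-1))*(⅕) = (2*(-3)*(-1))*(⅕) = 6*(⅕) = 6/5)
z(S, U) = 314 + U
b(d)/z(-6, H(-8)) = (107 - 1*(-190))/(314 + 6/5) = (107 + 190)/(1576/5) = 297*(5/1576) = 1485/1576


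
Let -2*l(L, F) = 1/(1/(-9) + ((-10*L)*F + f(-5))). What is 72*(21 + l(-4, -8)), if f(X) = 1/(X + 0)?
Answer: 10897794/7207 ≈ 1512.1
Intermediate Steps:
f(X) = 1/X
l(L, F) = -1/(2*(-14/45 - 10*F*L)) (l(L, F) = -1/(2*(1/(-9) + ((-10*L)*F + 1/(-5)))) = -1/(2*(-⅑ + (-10*F*L - ⅕))) = -1/(2*(-⅑ + (-⅕ - 10*F*L))) = -1/(2*(-14/45 - 10*F*L)))
72*(21 + l(-4, -8)) = 72*(21 + 45/(4*(7 + 225*(-8)*(-4)))) = 72*(21 + 45/(4*(7 + 7200))) = 72*(21 + (45/4)/7207) = 72*(21 + (45/4)*(1/7207)) = 72*(21 + 45/28828) = 72*(605433/28828) = 10897794/7207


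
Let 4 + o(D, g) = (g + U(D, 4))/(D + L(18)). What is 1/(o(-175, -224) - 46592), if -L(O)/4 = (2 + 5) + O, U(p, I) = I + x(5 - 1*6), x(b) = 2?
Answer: -275/12813682 ≈ -2.1461e-5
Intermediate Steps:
U(p, I) = 2 + I (U(p, I) = I + 2 = 2 + I)
L(O) = -28 - 4*O (L(O) = -4*((2 + 5) + O) = -4*(7 + O) = -28 - 4*O)
o(D, g) = -4 + (6 + g)/(-100 + D) (o(D, g) = -4 + (g + (2 + 4))/(D + (-28 - 4*18)) = -4 + (g + 6)/(D + (-28 - 72)) = -4 + (6 + g)/(D - 100) = -4 + (6 + g)/(-100 + D))
1/(o(-175, -224) - 46592) = 1/((406 - 224 - 4*(-175))/(-100 - 175) - 46592) = 1/((406 - 224 + 700)/(-275) - 46592) = 1/(-1/275*882 - 46592) = 1/(-882/275 - 46592) = 1/(-12813682/275) = -275/12813682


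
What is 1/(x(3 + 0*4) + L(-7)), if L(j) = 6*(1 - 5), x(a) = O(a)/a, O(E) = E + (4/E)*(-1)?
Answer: -9/211 ≈ -0.042654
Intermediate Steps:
O(E) = E - 4/E
x(a) = (a - 4/a)/a
L(j) = -24 (L(j) = 6*(-4) = -24)
1/(x(3 + 0*4) + L(-7)) = 1/((1 - 4/(3 + 0*4)²) - 24) = 1/((1 - 4/(3 + 0)²) - 24) = 1/((1 - 4/3²) - 24) = 1/((1 - 4*⅑) - 24) = 1/((1 - 4/9) - 24) = 1/(5/9 - 24) = 1/(-211/9) = -9/211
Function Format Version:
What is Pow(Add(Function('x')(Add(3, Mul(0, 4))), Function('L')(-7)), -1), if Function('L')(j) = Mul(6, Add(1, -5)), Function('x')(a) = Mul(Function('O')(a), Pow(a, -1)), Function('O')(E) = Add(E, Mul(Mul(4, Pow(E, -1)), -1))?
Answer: Rational(-9, 211) ≈ -0.042654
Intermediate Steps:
Function('O')(E) = Add(E, Mul(-4, Pow(E, -1)))
Function('x')(a) = Mul(Pow(a, -1), Add(a, Mul(-4, Pow(a, -1)))) (Function('x')(a) = Mul(Add(a, Mul(-4, Pow(a, -1))), Pow(a, -1)) = Mul(Pow(a, -1), Add(a, Mul(-4, Pow(a, -1)))))
Function('L')(j) = -24 (Function('L')(j) = Mul(6, -4) = -24)
Pow(Add(Function('x')(Add(3, Mul(0, 4))), Function('L')(-7)), -1) = Pow(Add(Add(1, Mul(-4, Pow(Add(3, Mul(0, 4)), -2))), -24), -1) = Pow(Add(Add(1, Mul(-4, Pow(Add(3, 0), -2))), -24), -1) = Pow(Add(Add(1, Mul(-4, Pow(3, -2))), -24), -1) = Pow(Add(Add(1, Mul(-4, Rational(1, 9))), -24), -1) = Pow(Add(Add(1, Rational(-4, 9)), -24), -1) = Pow(Add(Rational(5, 9), -24), -1) = Pow(Rational(-211, 9), -1) = Rational(-9, 211)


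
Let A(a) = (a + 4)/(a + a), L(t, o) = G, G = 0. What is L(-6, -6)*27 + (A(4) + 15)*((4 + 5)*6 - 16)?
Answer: 608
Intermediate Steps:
L(t, o) = 0
A(a) = (4 + a)/(2*a) (A(a) = (4 + a)/((2*a)) = (4 + a)*(1/(2*a)) = (4 + a)/(2*a))
L(-6, -6)*27 + (A(4) + 15)*((4 + 5)*6 - 16) = 0*27 + ((1/2)*(4 + 4)/4 + 15)*((4 + 5)*6 - 16) = 0 + ((1/2)*(1/4)*8 + 15)*(9*6 - 16) = 0 + (1 + 15)*(54 - 16) = 0 + 16*38 = 0 + 608 = 608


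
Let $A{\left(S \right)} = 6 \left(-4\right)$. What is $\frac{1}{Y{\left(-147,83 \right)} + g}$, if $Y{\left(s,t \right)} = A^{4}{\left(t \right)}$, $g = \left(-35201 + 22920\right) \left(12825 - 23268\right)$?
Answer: $\frac{1}{128582259} \approx 7.7771 \cdot 10^{-9}$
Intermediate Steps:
$g = 128250483$ ($g = \left(-12281\right) \left(-10443\right) = 128250483$)
$A{\left(S \right)} = -24$
$Y{\left(s,t \right)} = 331776$ ($Y{\left(s,t \right)} = \left(-24\right)^{4} = 331776$)
$\frac{1}{Y{\left(-147,83 \right)} + g} = \frac{1}{331776 + 128250483} = \frac{1}{128582259}$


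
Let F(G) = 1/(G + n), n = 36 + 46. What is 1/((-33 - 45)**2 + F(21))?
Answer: 103/626653 ≈ 0.00016437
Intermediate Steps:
n = 82
F(G) = 1/(82 + G) (F(G) = 1/(G + 82) = 1/(82 + G))
1/((-33 - 45)**2 + F(21)) = 1/((-33 - 45)**2 + 1/(82 + 21)) = 1/((-78)**2 + 1/103) = 1/(6084 + 1/103) = 1/(626653/103) = 103/626653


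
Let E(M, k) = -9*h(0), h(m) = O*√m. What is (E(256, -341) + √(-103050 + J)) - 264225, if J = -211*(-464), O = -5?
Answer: -264225 + I*√5146 ≈ -2.6423e+5 + 71.736*I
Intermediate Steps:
J = 97904
h(m) = -5*√m
E(M, k) = 0 (E(M, k) = -(-45)*√0 = -(-45)*0 = -9*0 = 0)
(E(256, -341) + √(-103050 + J)) - 264225 = (0 + √(-103050 + 97904)) - 264225 = (0 + √(-5146)) - 264225 = (0 + I*√5146) - 264225 = I*√5146 - 264225 = -264225 + I*√5146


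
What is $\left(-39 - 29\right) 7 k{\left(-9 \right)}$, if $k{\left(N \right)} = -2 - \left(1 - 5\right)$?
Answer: $-952$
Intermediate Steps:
$k{\left(N \right)} = 2$ ($k{\left(N \right)} = -2 - -4 = -2 + 4 = 2$)
$\left(-39 - 29\right) 7 k{\left(-9 \right)} = \left(-39 - 29\right) 7 \cdot 2 = \left(-68\right) 7 \cdot 2 = \left(-476\right) 2 = -952$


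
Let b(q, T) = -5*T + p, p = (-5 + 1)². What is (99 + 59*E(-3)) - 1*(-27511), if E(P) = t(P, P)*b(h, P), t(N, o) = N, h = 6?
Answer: 22123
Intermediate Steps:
p = 16 (p = (-4)² = 16)
b(q, T) = 16 - 5*T (b(q, T) = -5*T + 16 = 16 - 5*T)
E(P) = P*(16 - 5*P)
(99 + 59*E(-3)) - 1*(-27511) = (99 + 59*(-3*(16 - 5*(-3)))) - 1*(-27511) = (99 + 59*(-3*(16 + 15))) + 27511 = (99 + 59*(-3*31)) + 27511 = (99 + 59*(-93)) + 27511 = (99 - 5487) + 27511 = -5388 + 27511 = 22123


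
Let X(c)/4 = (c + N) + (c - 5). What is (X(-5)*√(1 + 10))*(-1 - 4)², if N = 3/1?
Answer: -1200*√11 ≈ -3979.9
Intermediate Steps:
N = 3 (N = 3*1 = 3)
X(c) = -8 + 8*c (X(c) = 4*((c + 3) + (c - 5)) = 4*((3 + c) + (-5 + c)) = 4*(-2 + 2*c) = -8 + 8*c)
(X(-5)*√(1 + 10))*(-1 - 4)² = ((-8 + 8*(-5))*√(1 + 10))*(-1 - 4)² = ((-8 - 40)*√11)*(-5)² = -48*√11*25 = -1200*√11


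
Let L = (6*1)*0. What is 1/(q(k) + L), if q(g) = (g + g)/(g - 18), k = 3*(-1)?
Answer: 7/2 ≈ 3.5000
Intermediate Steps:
k = -3
q(g) = 2*g/(-18 + g) (q(g) = (2*g)/(-18 + g) = 2*g/(-18 + g))
L = 0 (L = 6*0 = 0)
1/(q(k) + L) = 1/(2*(-3)/(-18 - 3) + 0) = 1/(2*(-3)/(-21) + 0) = 1/(2*(-3)*(-1/21) + 0) = 1/(2/7 + 0) = 1/(2/7) = 7/2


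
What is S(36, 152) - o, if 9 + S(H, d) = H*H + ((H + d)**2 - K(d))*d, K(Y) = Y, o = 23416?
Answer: 5327055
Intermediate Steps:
S(H, d) = -9 + H**2 + d*((H + d)**2 - d) (S(H, d) = -9 + (H*H + ((H + d)**2 - d)*d) = -9 + (H**2 + d*((H + d)**2 - d)) = -9 + H**2 + d*((H + d)**2 - d))
S(36, 152) - o = (-9 + 36**2 - 1*152**2 + 152*(36 + 152)**2) - 1*23416 = (-9 + 1296 - 1*23104 + 152*188**2) - 23416 = (-9 + 1296 - 23104 + 152*35344) - 23416 = (-9 + 1296 - 23104 + 5372288) - 23416 = 5350471 - 23416 = 5327055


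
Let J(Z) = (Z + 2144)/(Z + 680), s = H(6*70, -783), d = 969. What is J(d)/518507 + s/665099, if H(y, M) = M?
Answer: -60673515862/51697422307387 ≈ -0.0011736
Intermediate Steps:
s = -783
J(Z) = (2144 + Z)/(680 + Z)
J(d)/518507 + s/665099 = ((2144 + 969)/(680 + 969))/518507 - 783/665099 = (3113/1649)*(1/518507) - 783*1/665099 = ((1/1649)*3113)*(1/518507) - 783/665099 = (3113/1649)*(1/518507) - 783/665099 = 283/77728913 - 783/665099 = -60673515862/51697422307387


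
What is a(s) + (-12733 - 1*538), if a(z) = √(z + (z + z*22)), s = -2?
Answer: -13271 + 4*I*√3 ≈ -13271.0 + 6.9282*I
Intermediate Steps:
a(z) = 2*√6*√z (a(z) = √(z + (z + 22*z)) = √(z + 23*z) = √(24*z) = 2*√6*√z)
a(s) + (-12733 - 1*538) = 2*√6*√(-2) + (-12733 - 1*538) = 2*√6*(I*√2) + (-12733 - 538) = 4*I*√3 - 13271 = -13271 + 4*I*√3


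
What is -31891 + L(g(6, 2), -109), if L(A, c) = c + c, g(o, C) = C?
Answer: -32109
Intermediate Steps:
L(A, c) = 2*c
-31891 + L(g(6, 2), -109) = -31891 + 2*(-109) = -31891 - 218 = -32109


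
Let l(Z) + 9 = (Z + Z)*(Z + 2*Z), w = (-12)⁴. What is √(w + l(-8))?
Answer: √21111 ≈ 145.30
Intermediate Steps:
w = 20736
l(Z) = -9 + 6*Z² (l(Z) = -9 + (Z + Z)*(Z + 2*Z) = -9 + (2*Z)*(3*Z) = -9 + 6*Z²)
√(w + l(-8)) = √(20736 + (-9 + 6*(-8)²)) = √(20736 + (-9 + 6*64)) = √(20736 + (-9 + 384)) = √(20736 + 375) = √21111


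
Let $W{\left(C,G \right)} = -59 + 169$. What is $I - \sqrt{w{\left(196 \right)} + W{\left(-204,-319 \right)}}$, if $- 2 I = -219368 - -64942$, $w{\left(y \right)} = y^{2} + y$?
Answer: $77213 - \sqrt{38722} \approx 77016.0$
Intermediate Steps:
$W{\left(C,G \right)} = 110$
$w{\left(y \right)} = y + y^{2}$
$I = 77213$ ($I = - \frac{-219368 - -64942}{2} = - \frac{-219368 + 64942}{2} = \left(- \frac{1}{2}\right) \left(-154426\right) = 77213$)
$I - \sqrt{w{\left(196 \right)} + W{\left(-204,-319 \right)}} = 77213 - \sqrt{196 \left(1 + 196\right) + 110} = 77213 - \sqrt{196 \cdot 197 + 110} = 77213 - \sqrt{38612 + 110} = 77213 - \sqrt{38722}$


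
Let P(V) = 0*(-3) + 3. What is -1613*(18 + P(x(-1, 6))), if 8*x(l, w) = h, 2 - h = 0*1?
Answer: -33873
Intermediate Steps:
h = 2 (h = 2 - 0 = 2 - 1*0 = 2 + 0 = 2)
x(l, w) = ¼ (x(l, w) = (⅛)*2 = ¼)
P(V) = 3 (P(V) = 0 + 3 = 3)
-1613*(18 + P(x(-1, 6))) = -1613*(18 + 3) = -1613*21 = -33873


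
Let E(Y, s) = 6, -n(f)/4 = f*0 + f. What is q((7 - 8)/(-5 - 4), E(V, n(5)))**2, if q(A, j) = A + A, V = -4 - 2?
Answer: 4/81 ≈ 0.049383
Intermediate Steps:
n(f) = -4*f (n(f) = -4*(f*0 + f) = -4*(0 + f) = -4*f)
V = -6
q(A, j) = 2*A
q((7 - 8)/(-5 - 4), E(V, n(5)))**2 = (2*((7 - 8)/(-5 - 4)))**2 = (2*(-1/(-9)))**2 = (2*(-1*(-1/9)))**2 = (2*(1/9))**2 = (2/9)**2 = 4/81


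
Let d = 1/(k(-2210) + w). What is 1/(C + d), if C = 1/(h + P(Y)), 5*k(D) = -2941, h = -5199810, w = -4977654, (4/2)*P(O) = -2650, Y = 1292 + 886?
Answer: -129462548724485/50896886 ≈ -2.5436e+6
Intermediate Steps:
Y = 2178
P(O) = -1325 (P(O) = (½)*(-2650) = -1325)
k(D) = -2941/5 (k(D) = (⅕)*(-2941) = -2941/5)
C = -1/5201135 (C = 1/(-5199810 - 1325) = 1/(-5201135) = -1/5201135 ≈ -1.9227e-7)
d = -5/24891211 (d = 1/(-2941/5 - 4977654) = 1/(-24891211/5) = -5/24891211 ≈ -2.0087e-7)
1/(C + d) = 1/(-1/5201135 - 5/24891211) = 1/(-50896886/129462548724485) = -129462548724485/50896886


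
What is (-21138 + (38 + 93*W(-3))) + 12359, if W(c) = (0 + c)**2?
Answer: -7904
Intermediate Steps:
W(c) = c**2
(-21138 + (38 + 93*W(-3))) + 12359 = (-21138 + (38 + 93*(-3)**2)) + 12359 = (-21138 + (38 + 93*9)) + 12359 = (-21138 + (38 + 837)) + 12359 = (-21138 + 875) + 12359 = -20263 + 12359 = -7904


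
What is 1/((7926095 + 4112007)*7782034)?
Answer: 1/93680919059468 ≈ 1.0675e-14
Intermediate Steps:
1/((7926095 + 4112007)*7782034) = (1/7782034)/12038102 = (1/12038102)*(1/7782034) = 1/93680919059468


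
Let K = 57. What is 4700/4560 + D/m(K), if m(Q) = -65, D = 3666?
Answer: -63121/1140 ≈ -55.369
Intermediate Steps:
4700/4560 + D/m(K) = 4700/4560 + 3666/(-65) = 4700*(1/4560) + 3666*(-1/65) = 235/228 - 282/5 = -63121/1140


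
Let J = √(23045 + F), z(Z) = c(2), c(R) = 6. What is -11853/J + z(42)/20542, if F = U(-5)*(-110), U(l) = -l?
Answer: 3/10271 - 11853*√22495/22495 ≈ -79.028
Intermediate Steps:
F = -550 (F = -1*(-5)*(-110) = 5*(-110) = -550)
z(Z) = 6
J = √22495 (J = √(23045 - 550) = √22495 ≈ 149.98)
-11853/J + z(42)/20542 = -11853*√22495/22495 + 6/20542 = -11853*√22495/22495 + 6*(1/20542) = -11853*√22495/22495 + 3/10271 = 3/10271 - 11853*√22495/22495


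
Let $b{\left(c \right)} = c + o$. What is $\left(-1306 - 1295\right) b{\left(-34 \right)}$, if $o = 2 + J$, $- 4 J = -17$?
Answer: $\frac{288711}{4} \approx 72178.0$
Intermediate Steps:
$J = \frac{17}{4}$ ($J = \left(- \frac{1}{4}\right) \left(-17\right) = \frac{17}{4} \approx 4.25$)
$o = \frac{25}{4}$ ($o = 2 + \frac{17}{4} = \frac{25}{4} \approx 6.25$)
$b{\left(c \right)} = \frac{25}{4} + c$ ($b{\left(c \right)} = c + \frac{25}{4} = \frac{25}{4} + c$)
$\left(-1306 - 1295\right) b{\left(-34 \right)} = \left(-1306 - 1295\right) \left(\frac{25}{4} - 34\right) = \left(-2601\right) \left(- \frac{111}{4}\right) = \frac{288711}{4}$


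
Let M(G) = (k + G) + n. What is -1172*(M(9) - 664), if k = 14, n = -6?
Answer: 758284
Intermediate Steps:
M(G) = 8 + G (M(G) = (14 + G) - 6 = 8 + G)
-1172*(M(9) - 664) = -1172*((8 + 9) - 664) = -1172*(17 - 664) = -1172*(-647) = 758284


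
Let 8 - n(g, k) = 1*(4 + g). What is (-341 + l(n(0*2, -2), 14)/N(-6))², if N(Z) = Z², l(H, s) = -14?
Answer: 37761025/324 ≈ 1.1655e+5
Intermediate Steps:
n(g, k) = 4 - g (n(g, k) = 8 - (4 + g) = 8 + (-4 - g) = 4 - g)
(-341 + l(n(0*2, -2), 14)/N(-6))² = (-341 - 14/((-6)²))² = (-341 - 14/36)² = (-341 - 14*1/36)² = (-341 - 7/18)² = (-6145/18)² = 37761025/324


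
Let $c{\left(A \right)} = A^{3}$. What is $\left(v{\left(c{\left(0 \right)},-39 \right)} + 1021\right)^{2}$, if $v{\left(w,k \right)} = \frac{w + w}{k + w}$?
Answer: $1042441$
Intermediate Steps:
$v{\left(w,k \right)} = \frac{2 w}{k + w}$
$\left(v{\left(c{\left(0 \right)},-39 \right)} + 1021\right)^{2} = \left(\frac{2 \cdot 0^{3}}{-39 + 0^{3}} + 1021\right)^{2} = \left(2 \cdot 0 \frac{1}{-39 + 0} + 1021\right)^{2} = \left(2 \cdot 0 \frac{1}{-39} + 1021\right)^{2} = \left(2 \cdot 0 \left(- \frac{1}{39}\right) + 1021\right)^{2} = \left(0 + 1021\right)^{2} = 1021^{2} = 1042441$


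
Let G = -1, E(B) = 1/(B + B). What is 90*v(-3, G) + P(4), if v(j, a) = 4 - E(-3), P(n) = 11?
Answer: 386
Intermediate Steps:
E(B) = 1/(2*B)
v(j, a) = 25/6 (v(j, a) = 4 - 1/(2*(-3)) = 4 - (-1)/(2*3) = 4 - 1*(-⅙) = 4 + ⅙ = 25/6)
90*v(-3, G) + P(4) = 90*(25/6) + 11 = 375 + 11 = 386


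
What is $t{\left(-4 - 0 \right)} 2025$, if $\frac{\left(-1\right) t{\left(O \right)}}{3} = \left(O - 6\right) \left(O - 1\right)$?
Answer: $-303750$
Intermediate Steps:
$t{\left(O \right)} = - 3 \left(-1 + O\right) \left(-6 + O\right)$ ($t{\left(O \right)} = - 3 \left(O - 6\right) \left(O - 1\right) = - 3 \left(-6 + O\right) \left(-1 + O\right) = - 3 \left(-1 + O\right) \left(-6 + O\right)$)
$t{\left(-4 - 0 \right)} 2025 = \left(-18 - 3 \left(-4 - 0\right)^{2} + 21 \left(-4 - 0\right)\right) 2025 = \left(-18 - 3 \left(-4 + 0\right)^{2} + 21 \left(-4 + 0\right)\right) 2025 = \left(-18 - 3 \left(-4\right)^{2} + 21 \left(-4\right)\right) 2025 = \left(-18 - 48 - 84\right) 2025 = \left(-150\right) 2025 = -303750$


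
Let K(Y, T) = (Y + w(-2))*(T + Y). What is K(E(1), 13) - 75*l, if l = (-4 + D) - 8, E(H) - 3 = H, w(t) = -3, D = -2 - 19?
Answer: 2492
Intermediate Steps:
D = -21
E(H) = 3 + H
K(Y, T) = (-3 + Y)*(T + Y) (K(Y, T) = (Y - 3)*(T + Y) = (-3 + Y)*(T + Y))
l = -33 (l = (-4 - 21) - 8 = -25 - 8 = -33)
K(E(1), 13) - 75*l = ((3 + 1)² - 3*13 - 3*(3 + 1) + 13*(3 + 1)) - 75*(-33) = (4² - 39 - 3*4 + 13*4) + 2475 = (16 - 39 - 12 + 52) + 2475 = 17 + 2475 = 2492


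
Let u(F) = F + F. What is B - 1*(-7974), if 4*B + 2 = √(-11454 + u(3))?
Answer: 15947/2 + 3*I*√318/2 ≈ 7973.5 + 26.749*I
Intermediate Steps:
u(F) = 2*F
B = -½ + 3*I*√318/2 (B = -½ + √(-11454 + 2*3)/4 = -½ + √(-11454 + 6)/4 = -½ + √(-11448)/4 = -½ + (6*I*√318)/4 = -½ + 3*I*√318/2 ≈ -0.5 + 26.749*I)
B - 1*(-7974) = (-½ + 3*I*√318/2) - 1*(-7974) = (-½ + 3*I*√318/2) + 7974 = 15947/2 + 3*I*√318/2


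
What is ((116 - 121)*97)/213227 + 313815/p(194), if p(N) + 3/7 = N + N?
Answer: 468395501230/578484851 ≈ 809.69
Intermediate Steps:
p(N) = -3/7 + 2*N (p(N) = -3/7 + (N + N) = -3/7 + 2*N)
((116 - 121)*97)/213227 + 313815/p(194) = ((116 - 121)*97)/213227 + 313815/(-3/7 + 2*194) = -5*97*(1/213227) + 313815/(-3/7 + 388) = -485*1/213227 + 313815/(2713/7) = -485/213227 + 313815*(7/2713) = -485/213227 + 2196705/2713 = 468395501230/578484851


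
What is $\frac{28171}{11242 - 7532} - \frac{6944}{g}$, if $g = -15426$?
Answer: $\frac{230164043}{28615230} \approx 8.0434$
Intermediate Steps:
$\frac{28171}{11242 - 7532} - \frac{6944}{g} = \frac{28171}{11242 - 7532} - \frac{6944}{-15426} = \frac{28171}{11242 - 7532} - - \frac{3472}{7713} = \frac{28171}{3710} + \frac{3472}{7713} = \frac{230164043}{28615230}$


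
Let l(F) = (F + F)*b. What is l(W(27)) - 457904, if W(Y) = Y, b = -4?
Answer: -458120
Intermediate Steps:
l(F) = -8*F (l(F) = (F + F)*(-4) = (2*F)*(-4) = -8*F)
l(W(27)) - 457904 = -8*27 - 457904 = -216 - 457904 = -458120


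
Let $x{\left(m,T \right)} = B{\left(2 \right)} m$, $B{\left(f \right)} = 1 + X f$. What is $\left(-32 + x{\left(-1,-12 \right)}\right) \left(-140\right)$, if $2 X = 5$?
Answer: $5320$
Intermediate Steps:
$X = \frac{5}{2}$ ($X = \frac{1}{2} \cdot 5 = \frac{5}{2} \approx 2.5$)
$B{\left(f \right)} = 1 + \frac{5 f}{2}$
$x{\left(m,T \right)} = 6 m$ ($x{\left(m,T \right)} = \left(1 + \frac{5}{2} \cdot 2\right) m = \left(1 + 5\right) m = 6 m$)
$\left(-32 + x{\left(-1,-12 \right)}\right) \left(-140\right) = \left(-32 + 6 \left(-1\right)\right) \left(-140\right) = \left(-32 - 6\right) \left(-140\right) = \left(-38\right) \left(-140\right) = 5320$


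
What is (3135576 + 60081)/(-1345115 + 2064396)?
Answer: 3195657/719281 ≈ 4.4428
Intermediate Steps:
(3135576 + 60081)/(-1345115 + 2064396) = 3195657/719281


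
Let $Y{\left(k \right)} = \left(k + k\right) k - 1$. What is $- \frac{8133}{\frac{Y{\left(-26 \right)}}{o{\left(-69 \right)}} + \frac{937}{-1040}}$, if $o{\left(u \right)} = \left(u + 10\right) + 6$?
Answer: $\frac{448290960}{1454701} \approx 308.17$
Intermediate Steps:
$Y{\left(k \right)} = -1 + 2 k^{2}$ ($Y{\left(k \right)} = 2 k k - 1 = 2 k^{2} - 1 = -1 + 2 k^{2}$)
$o{\left(u \right)} = 16 + u$ ($o{\left(u \right)} = \left(10 + u\right) + 6 = 16 + u$)
$- \frac{8133}{\frac{Y{\left(-26 \right)}}{o{\left(-69 \right)}} + \frac{937}{-1040}} = - \frac{8133}{\frac{-1 + 2 \left(-26\right)^{2}}{16 - 69} + \frac{937}{-1040}} = - \frac{8133}{\frac{-1 + 2 \cdot 676}{-53} + 937 \left(- \frac{1}{1040}\right)} = - \frac{8133}{\left(-1 + 1352\right) \left(- \frac{1}{53}\right) - \frac{937}{1040}} = - \frac{8133}{1351 \left(- \frac{1}{53}\right) - \frac{937}{1040}} = - \frac{8133}{- \frac{1351}{53} - \frac{937}{1040}} = - \frac{8133}{- \frac{1454701}{55120}} = \left(-8133\right) \left(- \frac{55120}{1454701}\right) = \frac{448290960}{1454701}$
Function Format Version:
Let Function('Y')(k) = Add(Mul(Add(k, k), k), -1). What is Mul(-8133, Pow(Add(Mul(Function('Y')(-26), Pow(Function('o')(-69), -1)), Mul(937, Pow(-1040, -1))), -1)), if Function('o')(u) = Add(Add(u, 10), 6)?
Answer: Rational(448290960, 1454701) ≈ 308.17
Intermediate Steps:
Function('Y')(k) = Add(-1, Mul(2, Pow(k, 2))) (Function('Y')(k) = Add(Mul(Mul(2, k), k), -1) = Add(Mul(2, Pow(k, 2)), -1) = Add(-1, Mul(2, Pow(k, 2))))
Function('o')(u) = Add(16, u) (Function('o')(u) = Add(Add(10, u), 6) = Add(16, u))
Mul(-8133, Pow(Add(Mul(Function('Y')(-26), Pow(Function('o')(-69), -1)), Mul(937, Pow(-1040, -1))), -1)) = Mul(-8133, Pow(Add(Mul(Add(-1, Mul(2, Pow(-26, 2))), Pow(Add(16, -69), -1)), Mul(937, Pow(-1040, -1))), -1)) = Mul(-8133, Pow(Add(Mul(Add(-1, Mul(2, 676)), Pow(-53, -1)), Mul(937, Rational(-1, 1040))), -1)) = Mul(-8133, Pow(Add(Mul(Add(-1, 1352), Rational(-1, 53)), Rational(-937, 1040)), -1)) = Mul(-8133, Pow(Add(Mul(1351, Rational(-1, 53)), Rational(-937, 1040)), -1)) = Mul(-8133, Pow(Add(Rational(-1351, 53), Rational(-937, 1040)), -1)) = Mul(-8133, Pow(Rational(-1454701, 55120), -1)) = Mul(-8133, Rational(-55120, 1454701)) = Rational(448290960, 1454701)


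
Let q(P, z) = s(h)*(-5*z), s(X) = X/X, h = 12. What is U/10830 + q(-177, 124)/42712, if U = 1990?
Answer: 103003/608646 ≈ 0.16923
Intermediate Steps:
s(X) = 1
q(P, z) = -5*z (q(P, z) = 1*(-5*z) = -5*z)
U/10830 + q(-177, 124)/42712 = 1990/10830 - 5*124/42712 = 1990*(1/10830) - 620*1/42712 = 199/1083 - 155/10678 = 103003/608646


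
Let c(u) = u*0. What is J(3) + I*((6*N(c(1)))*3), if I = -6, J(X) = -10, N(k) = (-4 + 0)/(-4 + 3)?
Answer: -442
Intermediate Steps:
c(u) = 0
N(k) = 4 (N(k) = -4/(-1) = -4*(-1) = 4)
J(3) + I*((6*N(c(1)))*3) = -10 - 6*6*4*3 = -10 - 144*3 = -10 - 6*72 = -10 - 432 = -442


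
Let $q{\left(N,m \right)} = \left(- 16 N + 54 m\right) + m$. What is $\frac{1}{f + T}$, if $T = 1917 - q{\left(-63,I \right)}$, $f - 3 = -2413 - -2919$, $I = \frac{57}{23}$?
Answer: $\frac{23}{29479} \approx 0.00078022$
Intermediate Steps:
$I = \frac{57}{23}$ ($I = 57 \cdot \frac{1}{23} = \frac{57}{23} \approx 2.4783$)
$q{\left(N,m \right)} = - 16 N + 55 m$
$f = 509$ ($f = 3 - -506 = 3 + \left(-2413 + 2919\right) = 3 + 506 = 509$)
$T = \frac{17772}{23}$ ($T = 1917 - \left(\left(-16\right) \left(-63\right) + 55 \cdot \frac{57}{23}\right) = 1917 - \left(1008 + \frac{3135}{23}\right) = 1917 - \frac{26319}{23} = \frac{17772}{23} \approx 772.7$)
$\frac{1}{f + T} = \frac{1}{509 + \frac{17772}{23}} = \frac{1}{\frac{29479}{23}} = \frac{23}{29479}$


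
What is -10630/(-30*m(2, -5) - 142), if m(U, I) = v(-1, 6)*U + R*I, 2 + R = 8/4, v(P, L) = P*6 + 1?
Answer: -5315/79 ≈ -67.278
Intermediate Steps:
v(P, L) = 1 + 6*P (v(P, L) = 6*P + 1 = 1 + 6*P)
R = 0 (R = -2 + 8/4 = -2 + 8*(1/4) = -2 + 2 = 0)
m(U, I) = -5*U (m(U, I) = (1 + 6*(-1))*U + 0*I = (1 - 6)*U + 0 = -5*U + 0 = -5*U)
-10630/(-30*m(2, -5) - 142) = -10630/(-(-150)*2 - 142) = -10630/(-30*(-10) - 142) = -10630/(300 - 142) = -10630/158 = -10630*1/158 = -5315/79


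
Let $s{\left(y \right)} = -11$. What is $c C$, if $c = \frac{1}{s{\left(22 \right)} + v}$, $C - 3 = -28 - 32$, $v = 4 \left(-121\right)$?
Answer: $\frac{19}{165} \approx 0.11515$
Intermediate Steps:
$v = -484$
$C = -57$ ($C = 3 - 60 = -57$)
$c = - \frac{1}{495}$ ($c = \frac{1}{-11 - 484} = \frac{1}{-495} = - \frac{1}{495} \approx -0.0020202$)
$c C = \left(- \frac{1}{495}\right) \left(-57\right) = \frac{19}{165}$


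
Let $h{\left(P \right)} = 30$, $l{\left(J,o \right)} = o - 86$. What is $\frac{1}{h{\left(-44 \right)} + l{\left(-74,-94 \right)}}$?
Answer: $- \frac{1}{150} \approx -0.0066667$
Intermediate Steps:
$l{\left(J,o \right)} = -86 + o$
$\frac{1}{h{\left(-44 \right)} + l{\left(-74,-94 \right)}} = \frac{1}{30 - 180} = \frac{1}{-150} = - \frac{1}{150}$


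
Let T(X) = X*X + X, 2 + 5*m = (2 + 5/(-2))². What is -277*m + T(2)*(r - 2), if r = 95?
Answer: 13099/20 ≈ 654.95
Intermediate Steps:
m = -7/20 (m = -⅖ + (2 + 5/(-2))²/5 = -⅖ + (2 + 5*(-½))²/5 = -⅖ + (2 - 5/2)²/5 = -⅖ + (-½)²/5 = -⅖ + (⅕)*(¼) = -⅖ + 1/20 = -7/20 ≈ -0.35000)
T(X) = X + X² (T(X) = X² + X = X + X²)
-277*m + T(2)*(r - 2) = -277*(-7/20) + (2*(1 + 2))*(95 - 2) = 1939/20 + (2*3)*93 = 1939/20 + 6*93 = 1939/20 + 558 = 13099/20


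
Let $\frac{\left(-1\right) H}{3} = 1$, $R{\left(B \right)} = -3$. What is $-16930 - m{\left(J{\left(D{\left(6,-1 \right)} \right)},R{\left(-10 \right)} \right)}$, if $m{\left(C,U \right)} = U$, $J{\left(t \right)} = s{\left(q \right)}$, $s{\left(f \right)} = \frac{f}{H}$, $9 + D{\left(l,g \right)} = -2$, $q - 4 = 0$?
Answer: $-16927$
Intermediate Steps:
$q = 4$ ($q = 4 + 0 = 4$)
$D{\left(l,g \right)} = -11$ ($D{\left(l,g \right)} = -9 - 2 = -11$)
$H = -3$ ($H = \left(-3\right) 1 = -3$)
$s{\left(f \right)} = - \frac{f}{3}$ ($s{\left(f \right)} = \frac{f}{-3} = f \left(- \frac{1}{3}\right) = - \frac{f}{3}$)
$J{\left(t \right)} = - \frac{4}{3}$ ($J{\left(t \right)} = \left(- \frac{1}{3}\right) 4 = - \frac{4}{3}$)
$-16930 - m{\left(J{\left(D{\left(6,-1 \right)} \right)},R{\left(-10 \right)} \right)} = -16930 - -3 = -16930 + 3 = -16927$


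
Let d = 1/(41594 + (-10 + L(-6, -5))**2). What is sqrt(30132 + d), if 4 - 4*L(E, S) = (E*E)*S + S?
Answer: 2*sqrt(9868817769945)/36195 ≈ 173.59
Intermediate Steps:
L(E, S) = 1 - S/4 - S*E**2/4 (L(E, S) = 1 - ((E*E)*S + S)/4 = 1 - (E**2*S + S)/4 = 1 - (S*E**2 + S)/4 = 1 - (S + S*E**2)/4 = 1 + (-S/4 - S*E**2/4) = 1 - S/4 - S*E**2/4)
d = 16/687705 (d = 1/(41594 + (-10 + (1 - 1/4*(-5) - 1/4*(-5)*(-6)**2))**2) = 1/(41594 + (-10 + (1 + 5/4 - 1/4*(-5)*36))**2) = 1/(41594 + (-10 + (1 + 5/4 + 45))**2) = 1/(41594 + (-10 + 189/4)**2) = 1/(41594 + (149/4)**2) = 1/(41594 + 22201/16) = 1/(687705/16) = 16/687705 ≈ 2.3266e-5)
sqrt(30132 + d) = sqrt(30132 + 16/687705) = sqrt(20721927076/687705) = 2*sqrt(9868817769945)/36195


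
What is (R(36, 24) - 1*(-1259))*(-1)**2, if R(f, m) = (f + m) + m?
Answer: 1343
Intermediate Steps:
R(f, m) = f + 2*m
(R(36, 24) - 1*(-1259))*(-1)**2 = ((36 + 2*24) - 1*(-1259))*(-1)**2 = ((36 + 48) + 1259)*1 = (84 + 1259)*1 = 1343*1 = 1343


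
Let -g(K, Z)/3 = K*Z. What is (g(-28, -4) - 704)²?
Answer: 1081600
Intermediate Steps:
g(K, Z) = -3*K*Z
(g(-28, -4) - 704)² = (-3*(-28)*(-4) - 704)² = (-336 - 704)² = (-1040)² = 1081600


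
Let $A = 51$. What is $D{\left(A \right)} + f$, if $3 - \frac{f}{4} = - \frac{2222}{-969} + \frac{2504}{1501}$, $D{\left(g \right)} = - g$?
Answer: $- \frac{4198457}{76551} \approx -54.845$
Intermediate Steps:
$f = - \frac{294356}{76551}$ ($f = 12 - 4 \left(- \frac{2222}{-969} + \frac{2504}{1501}\right) = 12 - 4 \left(\left(-2222\right) \left(- \frac{1}{969}\right) + 2504 \cdot \frac{1}{1501}\right) = 12 - 4 \left(\frac{2222}{969} + \frac{2504}{1501}\right) = 12 - \frac{1212968}{76551} = - \frac{294356}{76551} \approx -3.8452$)
$D{\left(A \right)} + f = \left(-1\right) 51 - \frac{294356}{76551} = -51 - \frac{294356}{76551} = - \frac{4198457}{76551}$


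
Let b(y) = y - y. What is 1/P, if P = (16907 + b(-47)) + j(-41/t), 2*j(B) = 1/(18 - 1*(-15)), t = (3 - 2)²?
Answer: 66/1115863 ≈ 5.9147e-5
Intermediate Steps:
t = 1 (t = 1² = 1)
b(y) = 0
j(B) = 1/66 (j(B) = 1/(2*(18 - 1*(-15))) = 1/(2*(18 + 15)) = (½)/33 = (½)*(1/33) = 1/66)
P = 1115863/66 (P = (16907 + 0) + 1/66 = 16907 + 1/66 = 1115863/66 ≈ 16907.)
1/P = 1/(1115863/66) = 66/1115863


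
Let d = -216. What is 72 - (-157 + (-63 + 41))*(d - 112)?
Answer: -58640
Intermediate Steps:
72 - (-157 + (-63 + 41))*(d - 112) = 72 - (-157 + (-63 + 41))*(-216 - 112) = 72 - (-157 - 22)*(-328) = 72 - (-179)*(-328) = 72 - 1*58712 = 72 - 58712 = -58640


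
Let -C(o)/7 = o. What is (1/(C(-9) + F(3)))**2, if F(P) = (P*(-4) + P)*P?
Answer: 1/1296 ≈ 0.00077160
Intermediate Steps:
C(o) = -7*o
F(P) = -3*P**2 (F(P) = (-4*P + P)*P = (-3*P)*P = -3*P**2)
(1/(C(-9) + F(3)))**2 = (1/(-7*(-9) - 3*3**2))**2 = (1/(63 - 3*9))**2 = (1/(63 - 27))**2 = (1/36)**2 = 1/1296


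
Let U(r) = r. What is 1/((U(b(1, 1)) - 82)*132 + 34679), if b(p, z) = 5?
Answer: 1/24515 ≈ 4.0791e-5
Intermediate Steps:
1/((U(b(1, 1)) - 82)*132 + 34679) = 1/((5 - 82)*132 + 34679) = 1/(-77*132 + 34679) = 1/(-10164 + 34679) = 1/24515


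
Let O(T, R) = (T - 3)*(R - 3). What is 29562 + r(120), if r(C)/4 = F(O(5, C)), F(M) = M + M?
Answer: 31434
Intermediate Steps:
O(T, R) = (-3 + R)*(-3 + T) (O(T, R) = (-3 + T)*(-3 + R) = (-3 + R)*(-3 + T))
F(M) = 2*M
r(C) = -48 + 16*C (r(C) = 4*(2*(9 - 3*C - 3*5 + C*5)) = 4*(2*(9 - 3*C - 15 + 5*C)) = 4*(2*(-6 + 2*C)) = 4*(-12 + 4*C) = -48 + 16*C)
29562 + r(120) = 29562 + (-48 + 16*120) = 29562 + (-48 + 1920) = 29562 + 1872 = 31434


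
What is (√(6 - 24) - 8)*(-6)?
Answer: 48 - 18*I*√2 ≈ 48.0 - 25.456*I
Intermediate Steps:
(√(6 - 24) - 8)*(-6) = (√(-18) - 8)*(-6) = (3*I*√2 - 8)*(-6) = (-8 + 3*I*√2)*(-6) = 48 - 18*I*√2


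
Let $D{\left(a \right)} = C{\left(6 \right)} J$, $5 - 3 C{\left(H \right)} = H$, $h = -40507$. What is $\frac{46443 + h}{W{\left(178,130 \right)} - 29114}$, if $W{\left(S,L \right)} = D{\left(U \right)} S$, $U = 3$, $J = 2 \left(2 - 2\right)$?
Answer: $- \frac{2968}{14557} \approx -0.20389$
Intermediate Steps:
$C{\left(H \right)} = \frac{5}{3} - \frac{H}{3}$
$J = 0$ ($J = 2 \cdot 0 = 0$)
$D{\left(a \right)} = 0$ ($D{\left(a \right)} = \left(\frac{5}{3} - 2\right) 0 = \left(- \frac{1}{3}\right) 0 = 0$)
$W{\left(S,L \right)} = 0$ ($W{\left(S,L \right)} = 0 S = 0$)
$\frac{46443 + h}{W{\left(178,130 \right)} - 29114} = \frac{46443 - 40507}{0 - 29114} = \frac{5936}{-29114} = 5936 \left(- \frac{1}{29114}\right) = - \frac{2968}{14557}$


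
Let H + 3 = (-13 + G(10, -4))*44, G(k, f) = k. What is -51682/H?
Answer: 51682/135 ≈ 382.83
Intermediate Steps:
H = -135 (H = -3 + (-13 + 10)*44 = -3 - 3*44 = -3 - 132 = -135)
-51682/H = -51682/(-135) = -51682*(-1/135) = 51682/135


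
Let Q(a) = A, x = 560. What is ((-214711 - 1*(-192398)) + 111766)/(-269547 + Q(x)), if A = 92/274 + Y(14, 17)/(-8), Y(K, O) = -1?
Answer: -98040488/295423007 ≈ -0.33186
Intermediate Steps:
A = 505/1096 (A = 92/274 - 1/(-8) = 92*(1/274) - 1*(-1/8) = 46/137 + 1/8 = 505/1096 ≈ 0.46077)
Q(a) = 505/1096
((-214711 - 1*(-192398)) + 111766)/(-269547 + Q(x)) = ((-214711 - 1*(-192398)) + 111766)/(-269547 + 505/1096) = ((-214711 + 192398) + 111766)/(-295423007/1096) = (-22313 + 111766)*(-1096/295423007) = 89453*(-1096/295423007) = -98040488/295423007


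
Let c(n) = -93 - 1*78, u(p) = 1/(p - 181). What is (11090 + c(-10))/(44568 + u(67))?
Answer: 20406/83291 ≈ 0.24500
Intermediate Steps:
u(p) = 1/(-181 + p)
c(n) = -171 (c(n) = -93 - 78 = -171)
(11090 + c(-10))/(44568 + u(67)) = (11090 - 171)/(44568 + 1/(-181 + 67)) = 10919/(44568 + 1/(-114)) = 10919/(44568 - 1/114) = 10919/(5080751/114) = 10919*(114/5080751) = 20406/83291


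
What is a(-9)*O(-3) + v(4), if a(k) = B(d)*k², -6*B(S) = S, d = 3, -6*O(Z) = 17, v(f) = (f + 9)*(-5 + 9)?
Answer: 667/4 ≈ 166.75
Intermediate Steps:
v(f) = 36 + 4*f (v(f) = (9 + f)*4 = 36 + 4*f)
O(Z) = -17/6 (O(Z) = -⅙*17 = -17/6)
B(S) = -S/6
a(k) = -k²/2 (a(k) = (-⅙*3)*k² = -k²/2)
a(-9)*O(-3) + v(4) = -½*(-9)²*(-17/6) + (36 + 4*4) = -½*81*(-17/6) + (36 + 16) = -81/2*(-17/6) + 52 = 459/4 + 52 = 667/4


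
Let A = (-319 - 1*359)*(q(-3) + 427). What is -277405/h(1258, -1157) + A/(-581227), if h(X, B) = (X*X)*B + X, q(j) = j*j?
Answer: 108285391840451/212848267246166 ≈ 0.50874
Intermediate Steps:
q(j) = j**2
A = -295608 (A = (-319 - 1*359)*((-3)**2 + 427) = (-319 - 359)*(9 + 427) = -678*436 = -295608)
h(X, B) = X + B*X**2 (h(X, B) = X**2*B + X = B*X**2 + X = X + B*X**2)
-277405/h(1258, -1157) + A/(-581227) = -277405*1/(1258*(1 - 1157*1258)) - 295608/(-581227) = -277405*1/(1258*(1 - 1455506)) - 295608*(-1/581227) = -277405/(1258*(-1455505)) + 295608/581227 = -277405/(-1831025290) + 295608/581227 = -277405*(-1/1831025290) + 295608/581227 = 55481/366205058 + 295608/581227 = 108285391840451/212848267246166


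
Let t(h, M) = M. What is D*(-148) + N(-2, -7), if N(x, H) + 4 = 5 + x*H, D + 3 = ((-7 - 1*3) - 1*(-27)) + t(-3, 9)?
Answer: -3389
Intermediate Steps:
D = 23 (D = -3 + (((-7 - 1*3) - 1*(-27)) + 9) = -3 + (((-7 - 3) + 27) + 9) = -3 + ((-10 + 27) + 9) = -3 + (17 + 9) = -3 + 26 = 23)
N(x, H) = 1 + H*x (N(x, H) = -4 + (5 + x*H) = -4 + (5 + H*x) = 1 + H*x)
D*(-148) + N(-2, -7) = 23*(-148) + (1 - 7*(-2)) = -3404 + (1 + 14) = -3404 + 15 = -3389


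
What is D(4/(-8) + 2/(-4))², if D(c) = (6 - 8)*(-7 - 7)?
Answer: 784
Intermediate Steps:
D(c) = 28 (D(c) = -2*(-14) = 28)
D(4/(-8) + 2/(-4))² = 28² = 784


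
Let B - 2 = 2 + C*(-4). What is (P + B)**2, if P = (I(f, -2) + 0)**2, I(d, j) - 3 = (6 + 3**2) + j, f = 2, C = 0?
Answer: 67600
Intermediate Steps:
I(d, j) = 18 + j (I(d, j) = 3 + ((6 + 3**2) + j) = 3 + ((6 + 9) + j) = 3 + (15 + j) = 18 + j)
B = 4 (B = 2 + (2 + 0*(-4)) = 2 + (2 + 0) = 2 + 2 = 4)
P = 256 (P = ((18 - 2) + 0)**2 = (16 + 0)**2 = 16**2 = 256)
(P + B)**2 = (256 + 4)**2 = 260**2 = 67600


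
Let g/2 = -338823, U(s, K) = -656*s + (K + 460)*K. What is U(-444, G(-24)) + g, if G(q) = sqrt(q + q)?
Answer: -386430 + 1840*I*sqrt(3) ≈ -3.8643e+5 + 3187.0*I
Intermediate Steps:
G(q) = sqrt(2)*sqrt(q) (G(q) = sqrt(2*q) = sqrt(2)*sqrt(q))
U(s, K) = -656*s + K*(460 + K) (U(s, K) = -656*s + (460 + K)*K = -656*s + K*(460 + K))
g = -677646 (g = 2*(-338823) = -677646)
U(-444, G(-24)) + g = ((sqrt(2)*sqrt(-24))**2 - 656*(-444) + 460*(sqrt(2)*sqrt(-24))) - 677646 = ((sqrt(2)*(2*I*sqrt(6)))**2 + 291264 + 460*(sqrt(2)*(2*I*sqrt(6)))) - 677646 = ((4*I*sqrt(3))**2 + 291264 + 460*(4*I*sqrt(3))) - 677646 = (-48 + 291264 + 1840*I*sqrt(3)) - 677646 = (291216 + 1840*I*sqrt(3)) - 677646 = -386430 + 1840*I*sqrt(3)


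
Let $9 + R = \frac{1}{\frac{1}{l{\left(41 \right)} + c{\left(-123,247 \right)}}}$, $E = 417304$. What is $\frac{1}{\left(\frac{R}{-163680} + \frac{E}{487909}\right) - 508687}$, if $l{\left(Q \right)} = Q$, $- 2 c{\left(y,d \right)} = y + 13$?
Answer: $- \frac{858719840}{436818885251471} \approx -1.9658 \cdot 10^{-6}$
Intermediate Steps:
$c{\left(y,d \right)} = - \frac{13}{2} - \frac{y}{2}$ ($c{\left(y,d \right)} = - \frac{y + 13}{2} = - \frac{13 + y}{2} = - \frac{13}{2} - \frac{y}{2}$)
$R = 87$ ($R = -9 + \frac{1}{\frac{1}{41 - -55}} = -9 + \frac{1}{\frac{1}{41 + \left(- \frac{13}{2} + \frac{123}{2}\right)}} = -9 + \frac{1}{\frac{1}{41 + 55}} = -9 + \frac{1}{\frac{1}{96}} = -9 + 96 = 87$)
$\frac{1}{\left(\frac{R}{-163680} + \frac{E}{487909}\right) - 508687} = \frac{1}{\left(\frac{87}{-163680} + \frac{417304}{487909}\right) - 508687} = \frac{1}{\left(87 \left(- \frac{1}{163680}\right) + 417304 \cdot \frac{1}{487909}\right) - 508687} = \frac{1}{\left(- \frac{29}{54560} + \frac{417304}{487909}\right) - 508687} = \frac{1}{\frac{733998609}{858719840} - 508687} = \frac{1}{- \frac{436818885251471}{858719840}} = - \frac{858719840}{436818885251471}$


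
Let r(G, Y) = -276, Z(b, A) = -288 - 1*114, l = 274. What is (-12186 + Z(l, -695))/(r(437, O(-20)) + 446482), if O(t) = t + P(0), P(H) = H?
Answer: -6294/223103 ≈ -0.028211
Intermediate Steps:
O(t) = t (O(t) = t + 0 = t)
Z(b, A) = -402 (Z(b, A) = -288 - 114 = -402)
(-12186 + Z(l, -695))/(r(437, O(-20)) + 446482) = (-12186 - 402)/(-276 + 446482) = -12588/446206 = -12588*1/446206 = -6294/223103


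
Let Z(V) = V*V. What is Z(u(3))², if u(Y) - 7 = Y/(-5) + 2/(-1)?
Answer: 234256/625 ≈ 374.81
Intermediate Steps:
u(Y) = 5 - Y/5 (u(Y) = 7 + (Y/(-5) + 2/(-1)) = 7 + (Y*(-⅕) + 2*(-1)) = 7 + (-Y/5 - 2) = 7 + (-2 - Y/5) = 5 - Y/5)
Z(V) = V²
Z(u(3))² = ((5 - ⅕*3)²)² = ((5 - ⅗)²)² = ((22/5)²)² = (484/25)² = 234256/625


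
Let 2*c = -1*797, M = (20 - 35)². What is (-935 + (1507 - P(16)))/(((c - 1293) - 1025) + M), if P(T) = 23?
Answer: -366/1661 ≈ -0.22035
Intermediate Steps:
M = 225 (M = (-15)² = 225)
c = -797/2 (c = (-1*797)/2 = (½)*(-797) = -797/2 ≈ -398.50)
(-935 + (1507 - P(16)))/(((c - 1293) - 1025) + M) = (-935 + (1507 - 1*23))/(((-797/2 - 1293) - 1025) + 225) = (-935 + (1507 - 23))/((-3383/2 - 1025) + 225) = (-935 + 1484)/(-5433/2 + 225) = 549/(-4983/2) = 549*(-2/4983) = -366/1661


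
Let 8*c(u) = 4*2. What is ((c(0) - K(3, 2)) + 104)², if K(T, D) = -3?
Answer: 11664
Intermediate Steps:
c(u) = 1 (c(u) = (4*2)/8 = (⅛)*8 = 1)
((c(0) - K(3, 2)) + 104)² = ((1 - 1*(-3)) + 104)² = ((1 + 3) + 104)² = (4 + 104)² = 108² = 11664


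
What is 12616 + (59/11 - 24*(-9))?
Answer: 141211/11 ≈ 12837.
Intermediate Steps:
12616 + (59/11 - 24*(-9)) = 12616 + (59*(1/11) + 216) = 12616 + (59/11 + 216) = 12616 + 2435/11 = 141211/11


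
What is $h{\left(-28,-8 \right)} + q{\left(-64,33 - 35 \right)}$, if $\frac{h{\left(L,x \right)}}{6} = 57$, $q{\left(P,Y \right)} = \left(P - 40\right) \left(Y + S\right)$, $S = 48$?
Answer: $-4442$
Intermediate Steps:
$q{\left(P,Y \right)} = \left(-40 + P\right) \left(48 + Y\right)$ ($q{\left(P,Y \right)} = \left(P - 40\right) \left(Y + 48\right) = \left(-40 + P\right) \left(48 + Y\right)$)
$h{\left(L,x \right)} = 342$ ($h{\left(L,x \right)} = 6 \cdot 57 = 342$)
$h{\left(-28,-8 \right)} + q{\left(-64,33 - 35 \right)} = 342 - \left(4992 + 104 \left(33 - 35\right)\right) = 342 - 4784 = -4442$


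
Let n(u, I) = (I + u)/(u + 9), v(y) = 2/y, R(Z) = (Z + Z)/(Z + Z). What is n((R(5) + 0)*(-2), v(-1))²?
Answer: 16/49 ≈ 0.32653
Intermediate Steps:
R(Z) = 1 (R(Z) = (2*Z)/((2*Z)) = (2*Z)*(1/(2*Z)) = 1)
n(u, I) = (I + u)/(9 + u)
n((R(5) + 0)*(-2), v(-1))² = ((2/(-1) + (1 + 0)*(-2))/(9 + (1 + 0)*(-2)))² = ((2*(-1) + 1*(-2))/(9 + 1*(-2)))² = ((-2 - 2)/(9 - 2))² = (-4/7)² = 16/49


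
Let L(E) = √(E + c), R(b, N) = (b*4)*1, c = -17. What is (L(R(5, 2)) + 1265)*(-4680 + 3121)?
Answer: -1972135 - 1559*√3 ≈ -1.9748e+6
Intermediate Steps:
R(b, N) = 4*b (R(b, N) = (4*b)*1 = 4*b)
L(E) = √(-17 + E) (L(E) = √(E - 17) = √(-17 + E))
(L(R(5, 2)) + 1265)*(-4680 + 3121) = (√(-17 + 4*5) + 1265)*(-4680 + 3121) = (√(-17 + 20) + 1265)*(-1559) = (√3 + 1265)*(-1559) = (1265 + √3)*(-1559) = -1972135 - 1559*√3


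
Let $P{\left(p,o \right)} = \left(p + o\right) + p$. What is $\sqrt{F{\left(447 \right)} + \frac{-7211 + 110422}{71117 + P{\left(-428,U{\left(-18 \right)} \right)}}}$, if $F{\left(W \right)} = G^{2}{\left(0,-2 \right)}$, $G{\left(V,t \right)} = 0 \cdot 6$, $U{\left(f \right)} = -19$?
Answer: $\frac{\sqrt{7249747062}}{70242} \approx 1.2122$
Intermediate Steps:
$G{\left(V,t \right)} = 0$
$P{\left(p,o \right)} = o + 2 p$ ($P{\left(p,o \right)} = \left(o + p\right) + p = o + 2 p$)
$F{\left(W \right)} = 0$ ($F{\left(W \right)} = 0^{2} = 0$)
$\sqrt{F{\left(447 \right)} + \frac{-7211 + 110422}{71117 + P{\left(-428,U{\left(-18 \right)} \right)}}} = \sqrt{0 + \frac{-7211 + 110422}{71117 + \left(-19 + 2 \left(-428\right)\right)}} = \sqrt{0 + \frac{103211}{71117 - 875}} = \sqrt{0 + \frac{103211}{70242}} = \sqrt{\frac{103211}{70242}} = \frac{\sqrt{7249747062}}{70242}$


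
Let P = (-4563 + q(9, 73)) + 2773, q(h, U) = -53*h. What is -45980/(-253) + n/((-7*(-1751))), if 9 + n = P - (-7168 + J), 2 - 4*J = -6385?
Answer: 29320029/161092 ≈ 182.01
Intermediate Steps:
J = 6387/4 (J = ½ - ¼*(-6385) = ½ + 6385/4 = 6387/4 ≈ 1596.8)
P = -2267 (P = (-4563 - 53*9) + 2773 = (-4563 - 477) + 2773 = -5040 + 2773 = -2267)
n = 13181/4 (n = -9 + (-2267 - (-7168 + 6387/4)) = -9 + (-2267 - 1*(-22285/4)) = -9 + (-2267 + 22285/4) = -9 + 13217/4 = 13181/4 ≈ 3295.3)
-45980/(-253) + n/((-7*(-1751))) = -45980/(-253) + 13181/(4*((-7*(-1751)))) = -45980*(-1/253) + (13181/4)/12257 = 4180/23 + (13181/4)*(1/12257) = 4180/23 + 1883/7004 = 29320029/161092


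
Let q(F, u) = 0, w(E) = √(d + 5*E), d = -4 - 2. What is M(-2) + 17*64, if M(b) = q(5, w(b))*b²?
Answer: 1088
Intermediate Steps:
d = -6
w(E) = √(-6 + 5*E)
M(b) = 0 (M(b) = 0*b² = 0)
M(-2) + 17*64 = 0 + 17*64 = 0 + 1088 = 1088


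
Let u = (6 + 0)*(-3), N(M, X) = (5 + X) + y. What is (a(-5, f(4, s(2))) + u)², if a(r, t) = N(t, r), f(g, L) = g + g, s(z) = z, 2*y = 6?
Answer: 225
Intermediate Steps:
y = 3 (y = (½)*6 = 3)
N(M, X) = 8 + X (N(M, X) = (5 + X) + 3 = 8 + X)
f(g, L) = 2*g
a(r, t) = 8 + r
u = -18 (u = 6*(-3) = -18)
(a(-5, f(4, s(2))) + u)² = ((8 - 5) - 18)² = (3 - 18)² = (-15)² = 225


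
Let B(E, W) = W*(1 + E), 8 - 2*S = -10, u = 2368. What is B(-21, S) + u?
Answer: 2188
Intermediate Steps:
S = 9 (S = 4 - 1/2*(-10) = 4 + 5 = 9)
B(-21, S) + u = 9*(1 - 21) + 2368 = 9*(-20) + 2368 = -180 + 2368 = 2188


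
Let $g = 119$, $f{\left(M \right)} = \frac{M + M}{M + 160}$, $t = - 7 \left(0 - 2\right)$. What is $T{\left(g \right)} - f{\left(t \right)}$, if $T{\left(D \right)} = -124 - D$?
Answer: $- \frac{21155}{87} \approx -243.16$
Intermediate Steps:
$t = 14$ ($t = \left(-7\right) \left(-2\right) = 14$)
$f{\left(M \right)} = \frac{2 M}{160 + M}$
$T{\left(g \right)} - f{\left(t \right)} = \left(-124 - 119\right) - 2 \cdot 14 \frac{1}{160 + 14} = \left(-124 - 119\right) - 2 \cdot 14 \cdot \frac{1}{174} = -243 - 2 \cdot 14 \cdot \frac{1}{174} = -243 - \frac{14}{87} = - \frac{21155}{87}$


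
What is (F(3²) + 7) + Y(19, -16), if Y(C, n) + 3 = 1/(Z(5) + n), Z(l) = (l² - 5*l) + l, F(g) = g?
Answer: 142/11 ≈ 12.909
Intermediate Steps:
Z(l) = l² - 4*l
Y(C, n) = -3 + 1/(5 + n) (Y(C, n) = -3 + 1/(5*(-4 + 5) + n) = -3 + 1/(5*1 + n) = -3 + 1/(5 + n))
(F(3²) + 7) + Y(19, -16) = (3² + 7) + (-14 - 3*(-16))/(5 - 16) = (9 + 7) + (-14 + 48)/(-11) = 16 - 1/11*34 = 16 - 34/11 = 142/11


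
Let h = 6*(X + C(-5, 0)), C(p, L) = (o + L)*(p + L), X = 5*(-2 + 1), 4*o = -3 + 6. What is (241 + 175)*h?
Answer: -21840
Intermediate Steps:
o = ¾ (o = (-3 + 6)/4 = (¼)*3 = ¾ ≈ 0.75000)
X = -5 (X = 5*(-1) = -5)
C(p, L) = (¾ + L)*(L + p) (C(p, L) = (¾ + L)*(p + L) = (¾ + L)*(L + p))
h = -105/2 (h = 6*(-5 + (0² + (¾)*0 + (¾)*(-5) + 0*(-5))) = 6*(-5 + (0 + 0 - 15/4 + 0)) = 6*(-5 - 15/4) = 6*(-35/4) = -105/2 ≈ -52.500)
(241 + 175)*h = (241 + 175)*(-105/2) = 416*(-105/2) = -21840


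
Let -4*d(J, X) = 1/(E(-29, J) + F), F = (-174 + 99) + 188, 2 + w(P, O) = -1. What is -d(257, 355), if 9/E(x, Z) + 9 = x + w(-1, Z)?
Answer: 41/18496 ≈ 0.0022167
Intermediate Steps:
w(P, O) = -3 (w(P, O) = -2 - 1 = -3)
E(x, Z) = 9/(-12 + x) (E(x, Z) = 9/(-9 + (x - 3)) = 9/(-9 + (-3 + x)) = 9/(-12 + x))
F = 113 (F = -75 + 188 = 113)
d(J, X) = -41/18496 (d(J, X) = -1/(4*(9/(-12 - 29) + 113)) = -1/(4*(9/(-41) + 113)) = -1/(4*(9*(-1/41) + 113)) = -1/(4*(-9/41 + 113)) = -1/(4*4624/41) = -¼*41/4624 = -41/18496)
-d(257, 355) = -1*(-41/18496) = 41/18496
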